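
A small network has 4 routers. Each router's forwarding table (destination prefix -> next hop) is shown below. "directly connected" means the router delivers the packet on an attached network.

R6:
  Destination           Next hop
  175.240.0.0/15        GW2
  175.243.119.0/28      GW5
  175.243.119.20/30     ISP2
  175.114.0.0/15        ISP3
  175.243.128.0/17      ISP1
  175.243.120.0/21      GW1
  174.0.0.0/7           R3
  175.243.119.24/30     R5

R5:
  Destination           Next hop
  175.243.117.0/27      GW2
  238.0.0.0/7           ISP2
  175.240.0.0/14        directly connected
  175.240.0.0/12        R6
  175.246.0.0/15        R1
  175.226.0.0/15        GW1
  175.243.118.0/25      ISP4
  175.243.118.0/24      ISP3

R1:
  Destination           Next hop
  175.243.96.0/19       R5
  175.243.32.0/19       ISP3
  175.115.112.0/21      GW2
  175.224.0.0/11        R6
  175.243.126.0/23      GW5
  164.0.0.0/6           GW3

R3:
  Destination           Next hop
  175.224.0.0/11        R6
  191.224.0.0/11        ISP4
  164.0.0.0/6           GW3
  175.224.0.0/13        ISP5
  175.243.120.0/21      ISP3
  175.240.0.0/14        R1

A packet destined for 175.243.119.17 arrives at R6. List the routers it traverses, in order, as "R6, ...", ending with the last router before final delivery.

At R6: longest match for 175.243.119.17 is 174.0.0.0/7 -> R3
At R3: longest match for 175.243.119.17 is 175.240.0.0/14 -> R1
At R1: longest match for 175.243.119.17 is 175.243.96.0/19 -> R5
At R5: longest match for 175.243.119.17 is 175.240.0.0/14 -> directly connected

R6, R3, R1, R5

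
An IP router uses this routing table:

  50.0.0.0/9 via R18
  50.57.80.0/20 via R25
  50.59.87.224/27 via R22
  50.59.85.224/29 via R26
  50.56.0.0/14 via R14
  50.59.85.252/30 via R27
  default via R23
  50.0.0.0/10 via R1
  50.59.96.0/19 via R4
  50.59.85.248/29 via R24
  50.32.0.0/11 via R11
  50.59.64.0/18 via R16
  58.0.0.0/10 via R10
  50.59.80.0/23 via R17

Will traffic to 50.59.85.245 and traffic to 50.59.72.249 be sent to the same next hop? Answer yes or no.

50.59.85.245: longest match 50.59.64.0/18 -> R16
50.59.72.249: longest match 50.59.64.0/18 -> R16

yes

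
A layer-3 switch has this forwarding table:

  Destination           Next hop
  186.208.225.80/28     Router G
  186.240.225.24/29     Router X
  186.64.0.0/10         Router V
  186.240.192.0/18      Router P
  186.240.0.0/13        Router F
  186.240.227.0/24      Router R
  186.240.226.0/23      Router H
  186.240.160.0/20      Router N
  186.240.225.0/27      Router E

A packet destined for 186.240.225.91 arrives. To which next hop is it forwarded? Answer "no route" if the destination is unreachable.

Routes whose prefix contains 186.240.225.91:
  186.240.0.0/13 (186.240.0.0 - 186.247.255.255) -> Router F
  186.240.192.0/18 (186.240.192.0 - 186.240.255.255) -> Router P
More-specific entries that do NOT match:
  186.240.225.24/29 (186.240.225.24 - 186.240.225.31) does not contain 186.240.225.91
  186.208.225.80/28 (186.208.225.80 - 186.208.225.95) does not contain 186.240.225.91
  186.240.225.0/27 (186.240.225.0 - 186.240.225.31) does not contain 186.240.225.91
  186.240.227.0/24 (186.240.227.0 - 186.240.227.255) does not contain 186.240.225.91
  186.240.226.0/23 (186.240.226.0 - 186.240.227.255) does not contain 186.240.225.91
  186.240.160.0/20 (186.240.160.0 - 186.240.175.255) does not contain 186.240.225.91
Longest matching prefix is /18 -> next hop Router P.

Router P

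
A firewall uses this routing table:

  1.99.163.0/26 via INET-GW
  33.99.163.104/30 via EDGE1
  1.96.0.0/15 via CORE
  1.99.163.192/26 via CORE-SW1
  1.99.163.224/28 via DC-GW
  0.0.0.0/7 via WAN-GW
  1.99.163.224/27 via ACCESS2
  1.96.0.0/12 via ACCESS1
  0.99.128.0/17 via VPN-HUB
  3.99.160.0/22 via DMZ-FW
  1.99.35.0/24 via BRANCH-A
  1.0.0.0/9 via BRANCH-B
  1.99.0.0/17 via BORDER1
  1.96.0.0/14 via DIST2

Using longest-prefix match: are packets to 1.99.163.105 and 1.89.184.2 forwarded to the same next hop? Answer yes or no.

1.99.163.105: longest match 1.96.0.0/14 -> DIST2
1.89.184.2: longest match 1.0.0.0/9 -> BRANCH-B

no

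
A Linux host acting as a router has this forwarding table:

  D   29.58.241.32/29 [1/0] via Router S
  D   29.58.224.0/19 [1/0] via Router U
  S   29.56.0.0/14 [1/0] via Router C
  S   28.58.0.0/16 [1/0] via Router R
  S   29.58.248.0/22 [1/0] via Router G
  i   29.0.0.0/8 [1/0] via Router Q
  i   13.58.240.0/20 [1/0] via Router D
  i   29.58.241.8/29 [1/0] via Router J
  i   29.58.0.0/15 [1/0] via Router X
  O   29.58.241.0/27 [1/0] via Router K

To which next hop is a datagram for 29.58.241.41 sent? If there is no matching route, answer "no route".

Routes whose prefix contains 29.58.241.41:
  29.0.0.0/8 (29.0.0.0 - 29.255.255.255) -> Router Q
  29.56.0.0/14 (29.56.0.0 - 29.59.255.255) -> Router C
  29.58.0.0/15 (29.58.0.0 - 29.59.255.255) -> Router X
  29.58.224.0/19 (29.58.224.0 - 29.58.255.255) -> Router U
More-specific entries that do NOT match:
  29.58.241.32/29 (29.58.241.32 - 29.58.241.39) does not contain 29.58.241.41
  29.58.241.8/29 (29.58.241.8 - 29.58.241.15) does not contain 29.58.241.41
  29.58.241.0/27 (29.58.241.0 - 29.58.241.31) does not contain 29.58.241.41
  29.58.248.0/22 (29.58.248.0 - 29.58.251.255) does not contain 29.58.241.41
  13.58.240.0/20 (13.58.240.0 - 13.58.255.255) does not contain 29.58.241.41
Longest matching prefix is /19 -> next hop Router U.

Router U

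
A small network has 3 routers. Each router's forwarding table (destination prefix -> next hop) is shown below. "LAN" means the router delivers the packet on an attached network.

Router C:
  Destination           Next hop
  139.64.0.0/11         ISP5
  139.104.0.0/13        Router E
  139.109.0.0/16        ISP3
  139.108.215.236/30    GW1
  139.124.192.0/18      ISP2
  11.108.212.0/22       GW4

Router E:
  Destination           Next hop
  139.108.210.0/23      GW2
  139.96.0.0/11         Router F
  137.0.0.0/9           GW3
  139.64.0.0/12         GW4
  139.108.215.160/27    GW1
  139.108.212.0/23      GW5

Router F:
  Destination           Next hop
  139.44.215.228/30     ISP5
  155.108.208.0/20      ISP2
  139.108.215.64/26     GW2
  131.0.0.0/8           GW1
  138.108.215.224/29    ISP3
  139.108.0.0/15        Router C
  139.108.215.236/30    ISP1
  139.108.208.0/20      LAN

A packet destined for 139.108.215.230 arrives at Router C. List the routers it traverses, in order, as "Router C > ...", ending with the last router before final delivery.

Router C > Router E > Router F

At Router C: longest match for 139.108.215.230 is 139.104.0.0/13 -> Router E
At Router E: longest match for 139.108.215.230 is 139.96.0.0/11 -> Router F
At Router F: longest match for 139.108.215.230 is 139.108.208.0/20 -> LAN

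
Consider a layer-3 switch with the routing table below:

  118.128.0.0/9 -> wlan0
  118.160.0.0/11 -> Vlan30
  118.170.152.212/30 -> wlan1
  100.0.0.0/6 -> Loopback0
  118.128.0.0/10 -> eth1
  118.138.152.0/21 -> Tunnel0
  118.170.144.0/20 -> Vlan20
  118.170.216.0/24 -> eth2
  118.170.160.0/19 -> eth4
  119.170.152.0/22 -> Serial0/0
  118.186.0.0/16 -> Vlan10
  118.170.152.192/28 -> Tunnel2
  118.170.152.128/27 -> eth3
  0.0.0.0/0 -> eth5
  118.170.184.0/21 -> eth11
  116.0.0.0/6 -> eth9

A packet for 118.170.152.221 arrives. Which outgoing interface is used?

Routes whose prefix contains 118.170.152.221:
  0.0.0.0/0 (default, matches everything) -> eth5
  116.0.0.0/6 (116.0.0.0 - 119.255.255.255) -> eth9
  118.128.0.0/9 (118.128.0.0 - 118.255.255.255) -> wlan0
  118.128.0.0/10 (118.128.0.0 - 118.191.255.255) -> eth1
  118.160.0.0/11 (118.160.0.0 - 118.191.255.255) -> Vlan30
  118.170.144.0/20 (118.170.144.0 - 118.170.159.255) -> Vlan20
More-specific entries that do NOT match:
  118.170.152.212/30 (118.170.152.212 - 118.170.152.215) does not contain 118.170.152.221
  118.170.152.192/28 (118.170.152.192 - 118.170.152.207) does not contain 118.170.152.221
  118.170.152.128/27 (118.170.152.128 - 118.170.152.159) does not contain 118.170.152.221
  118.170.216.0/24 (118.170.216.0 - 118.170.216.255) does not contain 118.170.152.221
  119.170.152.0/22 (119.170.152.0 - 119.170.155.255) does not contain 118.170.152.221
  118.138.152.0/21 (118.138.152.0 - 118.138.159.255) does not contain 118.170.152.221
  118.170.184.0/21 (118.170.184.0 - 118.170.191.255) does not contain 118.170.152.221
Longest matching prefix is /20 -> interface Vlan20.

Vlan20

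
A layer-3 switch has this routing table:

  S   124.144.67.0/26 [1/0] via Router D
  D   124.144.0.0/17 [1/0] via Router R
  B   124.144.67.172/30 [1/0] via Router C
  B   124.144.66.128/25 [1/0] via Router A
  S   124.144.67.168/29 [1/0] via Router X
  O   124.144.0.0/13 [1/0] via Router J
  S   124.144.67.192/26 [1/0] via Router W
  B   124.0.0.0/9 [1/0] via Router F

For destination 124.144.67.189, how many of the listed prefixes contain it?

2

Prefixes containing 124.144.67.189:
  124.144.0.0/13 (124.144.0.0 - 124.151.255.255)
  124.144.0.0/17 (124.144.0.0 - 124.144.127.255)
Total matching entries: 2.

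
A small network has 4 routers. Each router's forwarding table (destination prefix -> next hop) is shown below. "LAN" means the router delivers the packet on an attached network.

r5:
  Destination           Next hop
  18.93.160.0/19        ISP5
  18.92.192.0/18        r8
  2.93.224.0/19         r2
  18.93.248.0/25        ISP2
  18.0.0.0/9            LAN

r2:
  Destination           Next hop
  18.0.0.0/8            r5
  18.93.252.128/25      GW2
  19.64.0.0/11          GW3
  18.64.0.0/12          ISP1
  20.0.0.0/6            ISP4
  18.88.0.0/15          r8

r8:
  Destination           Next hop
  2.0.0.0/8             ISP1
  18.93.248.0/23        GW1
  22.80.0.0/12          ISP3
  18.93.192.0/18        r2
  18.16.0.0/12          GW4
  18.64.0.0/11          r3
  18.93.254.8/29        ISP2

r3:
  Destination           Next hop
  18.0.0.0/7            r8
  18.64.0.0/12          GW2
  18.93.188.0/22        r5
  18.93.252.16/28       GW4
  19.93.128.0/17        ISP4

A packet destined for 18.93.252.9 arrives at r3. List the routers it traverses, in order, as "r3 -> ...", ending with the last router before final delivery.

At r3: longest match for 18.93.252.9 is 18.0.0.0/7 -> r8
At r8: longest match for 18.93.252.9 is 18.93.192.0/18 -> r2
At r2: longest match for 18.93.252.9 is 18.0.0.0/8 -> r5
At r5: longest match for 18.93.252.9 is 18.0.0.0/9 -> LAN

r3 -> r8 -> r2 -> r5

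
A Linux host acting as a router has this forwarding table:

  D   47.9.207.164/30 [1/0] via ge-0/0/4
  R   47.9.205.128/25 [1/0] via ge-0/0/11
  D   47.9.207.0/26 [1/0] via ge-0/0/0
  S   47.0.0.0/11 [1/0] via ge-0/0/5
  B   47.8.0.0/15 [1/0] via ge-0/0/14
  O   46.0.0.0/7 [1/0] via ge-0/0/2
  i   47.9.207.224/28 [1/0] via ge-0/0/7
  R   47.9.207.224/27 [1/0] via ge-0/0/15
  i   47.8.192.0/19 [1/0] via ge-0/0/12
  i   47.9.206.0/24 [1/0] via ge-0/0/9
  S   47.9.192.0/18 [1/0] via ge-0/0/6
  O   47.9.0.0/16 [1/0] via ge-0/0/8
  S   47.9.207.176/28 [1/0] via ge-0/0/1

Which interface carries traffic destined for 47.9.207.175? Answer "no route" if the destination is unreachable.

ge-0/0/6

Routes whose prefix contains 47.9.207.175:
  46.0.0.0/7 (46.0.0.0 - 47.255.255.255) -> ge-0/0/2
  47.0.0.0/11 (47.0.0.0 - 47.31.255.255) -> ge-0/0/5
  47.8.0.0/15 (47.8.0.0 - 47.9.255.255) -> ge-0/0/14
  47.9.0.0/16 (47.9.0.0 - 47.9.255.255) -> ge-0/0/8
  47.9.192.0/18 (47.9.192.0 - 47.9.255.255) -> ge-0/0/6
More-specific entries that do NOT match:
  47.9.207.164/30 (47.9.207.164 - 47.9.207.167) does not contain 47.9.207.175
  47.9.207.224/28 (47.9.207.224 - 47.9.207.239) does not contain 47.9.207.175
  47.9.207.176/28 (47.9.207.176 - 47.9.207.191) does not contain 47.9.207.175
  47.9.207.224/27 (47.9.207.224 - 47.9.207.255) does not contain 47.9.207.175
  47.9.207.0/26 (47.9.207.0 - 47.9.207.63) does not contain 47.9.207.175
  47.9.205.128/25 (47.9.205.128 - 47.9.205.255) does not contain 47.9.207.175
  47.9.206.0/24 (47.9.206.0 - 47.9.206.255) does not contain 47.9.207.175
  47.8.192.0/19 (47.8.192.0 - 47.8.223.255) does not contain 47.9.207.175
Longest matching prefix is /18 -> interface ge-0/0/6.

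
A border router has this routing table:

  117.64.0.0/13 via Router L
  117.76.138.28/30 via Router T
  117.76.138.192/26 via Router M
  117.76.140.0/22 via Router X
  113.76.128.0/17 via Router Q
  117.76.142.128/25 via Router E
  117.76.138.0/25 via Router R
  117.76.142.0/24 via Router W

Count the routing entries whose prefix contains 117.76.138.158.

No listed prefix contains 117.76.138.158.
Total matching entries: 0.

0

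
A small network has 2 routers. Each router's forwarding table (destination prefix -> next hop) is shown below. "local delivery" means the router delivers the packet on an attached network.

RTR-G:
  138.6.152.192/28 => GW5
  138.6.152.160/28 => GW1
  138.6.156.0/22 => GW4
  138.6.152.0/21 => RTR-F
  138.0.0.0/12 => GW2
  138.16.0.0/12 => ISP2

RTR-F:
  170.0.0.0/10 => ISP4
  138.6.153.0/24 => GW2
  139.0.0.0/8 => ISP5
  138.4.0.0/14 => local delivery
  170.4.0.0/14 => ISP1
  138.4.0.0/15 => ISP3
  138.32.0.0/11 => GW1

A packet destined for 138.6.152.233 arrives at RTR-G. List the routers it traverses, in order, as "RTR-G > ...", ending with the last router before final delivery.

At RTR-G: longest match for 138.6.152.233 is 138.6.152.0/21 -> RTR-F
At RTR-F: longest match for 138.6.152.233 is 138.4.0.0/14 -> local delivery

RTR-G > RTR-F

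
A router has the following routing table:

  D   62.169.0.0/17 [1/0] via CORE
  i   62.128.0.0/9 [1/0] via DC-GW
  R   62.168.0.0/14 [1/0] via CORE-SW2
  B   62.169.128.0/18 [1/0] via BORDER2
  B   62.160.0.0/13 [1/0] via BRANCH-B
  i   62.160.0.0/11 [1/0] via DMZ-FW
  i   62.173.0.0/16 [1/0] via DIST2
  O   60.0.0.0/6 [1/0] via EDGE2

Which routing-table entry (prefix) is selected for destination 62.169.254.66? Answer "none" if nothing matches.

Entries matching 62.169.254.66:
  60.0.0.0/6 (60.0.0.0 - 63.255.255.255)
  62.128.0.0/9 (62.128.0.0 - 62.255.255.255)
  62.160.0.0/11 (62.160.0.0 - 62.191.255.255)
  62.168.0.0/14 (62.168.0.0 - 62.171.255.255)
Most specific is 62.168.0.0/14.

62.168.0.0/14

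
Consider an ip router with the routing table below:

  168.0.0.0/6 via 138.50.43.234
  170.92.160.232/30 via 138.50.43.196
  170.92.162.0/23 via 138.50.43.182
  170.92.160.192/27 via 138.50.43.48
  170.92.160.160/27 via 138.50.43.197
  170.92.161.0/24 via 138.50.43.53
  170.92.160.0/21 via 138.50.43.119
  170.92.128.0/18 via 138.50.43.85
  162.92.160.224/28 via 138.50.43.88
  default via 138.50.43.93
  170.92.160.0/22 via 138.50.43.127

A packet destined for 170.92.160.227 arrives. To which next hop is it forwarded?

138.50.43.127

Routes whose prefix contains 170.92.160.227:
  0.0.0.0/0 (default, matches everything) -> 138.50.43.93
  168.0.0.0/6 (168.0.0.0 - 171.255.255.255) -> 138.50.43.234
  170.92.128.0/18 (170.92.128.0 - 170.92.191.255) -> 138.50.43.85
  170.92.160.0/21 (170.92.160.0 - 170.92.167.255) -> 138.50.43.119
  170.92.160.0/22 (170.92.160.0 - 170.92.163.255) -> 138.50.43.127
More-specific entries that do NOT match:
  170.92.160.232/30 (170.92.160.232 - 170.92.160.235) does not contain 170.92.160.227
  162.92.160.224/28 (162.92.160.224 - 162.92.160.239) does not contain 170.92.160.227
  170.92.160.192/27 (170.92.160.192 - 170.92.160.223) does not contain 170.92.160.227
  170.92.160.160/27 (170.92.160.160 - 170.92.160.191) does not contain 170.92.160.227
  170.92.161.0/24 (170.92.161.0 - 170.92.161.255) does not contain 170.92.160.227
  170.92.162.0/23 (170.92.162.0 - 170.92.163.255) does not contain 170.92.160.227
Longest matching prefix is /22 -> next hop 138.50.43.127.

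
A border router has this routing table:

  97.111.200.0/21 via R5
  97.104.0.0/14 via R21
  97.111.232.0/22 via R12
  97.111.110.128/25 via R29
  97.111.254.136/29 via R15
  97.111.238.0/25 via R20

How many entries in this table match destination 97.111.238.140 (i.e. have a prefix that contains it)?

0

No listed prefix contains 97.111.238.140.
Total matching entries: 0.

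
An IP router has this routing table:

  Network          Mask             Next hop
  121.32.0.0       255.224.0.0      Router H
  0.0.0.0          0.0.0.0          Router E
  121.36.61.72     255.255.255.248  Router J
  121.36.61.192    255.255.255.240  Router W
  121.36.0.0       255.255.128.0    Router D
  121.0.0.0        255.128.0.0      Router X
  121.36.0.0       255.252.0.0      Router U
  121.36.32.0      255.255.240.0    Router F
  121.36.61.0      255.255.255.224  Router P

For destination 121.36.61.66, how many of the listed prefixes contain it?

5

Prefixes containing 121.36.61.66:
  0.0.0.0/0 (default, matches everything)
  121.0.0.0/9 (121.0.0.0 - 121.127.255.255)
  121.32.0.0/11 (121.32.0.0 - 121.63.255.255)
  121.36.0.0/14 (121.36.0.0 - 121.39.255.255)
  121.36.0.0/17 (121.36.0.0 - 121.36.127.255)
Total matching entries: 5.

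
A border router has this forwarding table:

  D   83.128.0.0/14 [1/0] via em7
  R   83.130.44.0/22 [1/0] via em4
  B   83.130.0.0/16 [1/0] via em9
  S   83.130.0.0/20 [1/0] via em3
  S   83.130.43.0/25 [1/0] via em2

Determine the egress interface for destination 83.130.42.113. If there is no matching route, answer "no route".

em9

Routes whose prefix contains 83.130.42.113:
  83.128.0.0/14 (83.128.0.0 - 83.131.255.255) -> em7
  83.130.0.0/16 (83.130.0.0 - 83.130.255.255) -> em9
More-specific entries that do NOT match:
  83.130.43.0/25 (83.130.43.0 - 83.130.43.127) does not contain 83.130.42.113
  83.130.44.0/22 (83.130.44.0 - 83.130.47.255) does not contain 83.130.42.113
  83.130.0.0/20 (83.130.0.0 - 83.130.15.255) does not contain 83.130.42.113
Longest matching prefix is /16 -> interface em9.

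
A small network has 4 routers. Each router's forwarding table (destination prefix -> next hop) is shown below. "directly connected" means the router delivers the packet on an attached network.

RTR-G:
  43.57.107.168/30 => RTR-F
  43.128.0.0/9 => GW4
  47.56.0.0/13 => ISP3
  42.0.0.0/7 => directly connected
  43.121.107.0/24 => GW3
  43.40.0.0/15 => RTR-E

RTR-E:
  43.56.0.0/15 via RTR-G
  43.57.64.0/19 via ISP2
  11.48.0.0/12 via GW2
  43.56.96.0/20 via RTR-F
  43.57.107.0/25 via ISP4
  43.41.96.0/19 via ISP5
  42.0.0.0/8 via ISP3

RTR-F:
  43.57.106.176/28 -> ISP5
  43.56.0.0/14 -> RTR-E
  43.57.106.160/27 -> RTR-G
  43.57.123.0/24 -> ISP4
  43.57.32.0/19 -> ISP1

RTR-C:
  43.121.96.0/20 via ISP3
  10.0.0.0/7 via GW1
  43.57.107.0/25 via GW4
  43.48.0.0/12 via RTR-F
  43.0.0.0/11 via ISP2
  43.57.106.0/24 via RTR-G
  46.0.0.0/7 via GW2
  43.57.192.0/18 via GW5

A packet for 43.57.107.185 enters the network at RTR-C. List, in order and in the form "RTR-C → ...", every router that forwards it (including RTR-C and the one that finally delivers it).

At RTR-C: longest match for 43.57.107.185 is 43.48.0.0/12 -> RTR-F
At RTR-F: longest match for 43.57.107.185 is 43.56.0.0/14 -> RTR-E
At RTR-E: longest match for 43.57.107.185 is 43.56.0.0/15 -> RTR-G
At RTR-G: longest match for 43.57.107.185 is 42.0.0.0/7 -> directly connected

RTR-C → RTR-F → RTR-E → RTR-G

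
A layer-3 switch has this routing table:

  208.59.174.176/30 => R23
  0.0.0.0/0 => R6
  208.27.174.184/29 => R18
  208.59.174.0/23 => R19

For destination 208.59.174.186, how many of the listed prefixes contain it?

Prefixes containing 208.59.174.186:
  0.0.0.0/0 (default, matches everything)
  208.59.174.0/23 (208.59.174.0 - 208.59.175.255)
Total matching entries: 2.

2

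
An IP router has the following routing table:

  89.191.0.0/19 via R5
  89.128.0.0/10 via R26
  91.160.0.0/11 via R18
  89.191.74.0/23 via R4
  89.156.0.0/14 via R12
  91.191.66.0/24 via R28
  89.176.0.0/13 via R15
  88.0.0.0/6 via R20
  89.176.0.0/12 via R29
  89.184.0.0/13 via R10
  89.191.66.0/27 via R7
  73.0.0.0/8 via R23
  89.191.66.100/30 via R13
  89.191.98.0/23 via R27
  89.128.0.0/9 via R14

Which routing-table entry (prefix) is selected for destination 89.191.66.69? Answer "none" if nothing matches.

89.184.0.0/13

Entries matching 89.191.66.69:
  88.0.0.0/6 (88.0.0.0 - 91.255.255.255)
  89.128.0.0/9 (89.128.0.0 - 89.255.255.255)
  89.128.0.0/10 (89.128.0.0 - 89.191.255.255)
  89.176.0.0/12 (89.176.0.0 - 89.191.255.255)
  89.184.0.0/13 (89.184.0.0 - 89.191.255.255)
Most specific is 89.184.0.0/13.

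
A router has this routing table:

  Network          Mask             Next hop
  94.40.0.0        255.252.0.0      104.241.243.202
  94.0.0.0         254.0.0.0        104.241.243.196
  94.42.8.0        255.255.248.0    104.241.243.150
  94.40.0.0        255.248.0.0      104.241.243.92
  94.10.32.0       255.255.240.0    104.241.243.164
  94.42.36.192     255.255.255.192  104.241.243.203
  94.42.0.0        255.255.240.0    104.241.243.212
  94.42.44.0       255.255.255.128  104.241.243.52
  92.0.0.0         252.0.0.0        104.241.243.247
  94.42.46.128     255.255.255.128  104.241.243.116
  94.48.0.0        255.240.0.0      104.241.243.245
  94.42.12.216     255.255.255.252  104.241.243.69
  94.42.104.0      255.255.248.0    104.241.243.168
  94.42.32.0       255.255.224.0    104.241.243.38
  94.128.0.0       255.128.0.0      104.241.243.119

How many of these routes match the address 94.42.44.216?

Prefixes containing 94.42.44.216:
  92.0.0.0/6 (92.0.0.0 - 95.255.255.255)
  94.0.0.0/7 (94.0.0.0 - 95.255.255.255)
  94.40.0.0/13 (94.40.0.0 - 94.47.255.255)
  94.40.0.0/14 (94.40.0.0 - 94.43.255.255)
  94.42.32.0/19 (94.42.32.0 - 94.42.63.255)
Total matching entries: 5.

5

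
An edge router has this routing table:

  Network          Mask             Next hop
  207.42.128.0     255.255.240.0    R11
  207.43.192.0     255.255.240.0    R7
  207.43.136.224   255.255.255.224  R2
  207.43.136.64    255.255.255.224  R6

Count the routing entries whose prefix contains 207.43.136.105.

0

No listed prefix contains 207.43.136.105.
Total matching entries: 0.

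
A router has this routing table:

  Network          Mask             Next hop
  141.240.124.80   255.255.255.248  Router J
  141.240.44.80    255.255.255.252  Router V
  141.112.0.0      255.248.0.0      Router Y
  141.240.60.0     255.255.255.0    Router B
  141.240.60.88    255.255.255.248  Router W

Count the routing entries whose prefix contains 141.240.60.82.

1

Prefixes containing 141.240.60.82:
  141.240.60.0/24 (141.240.60.0 - 141.240.60.255)
Total matching entries: 1.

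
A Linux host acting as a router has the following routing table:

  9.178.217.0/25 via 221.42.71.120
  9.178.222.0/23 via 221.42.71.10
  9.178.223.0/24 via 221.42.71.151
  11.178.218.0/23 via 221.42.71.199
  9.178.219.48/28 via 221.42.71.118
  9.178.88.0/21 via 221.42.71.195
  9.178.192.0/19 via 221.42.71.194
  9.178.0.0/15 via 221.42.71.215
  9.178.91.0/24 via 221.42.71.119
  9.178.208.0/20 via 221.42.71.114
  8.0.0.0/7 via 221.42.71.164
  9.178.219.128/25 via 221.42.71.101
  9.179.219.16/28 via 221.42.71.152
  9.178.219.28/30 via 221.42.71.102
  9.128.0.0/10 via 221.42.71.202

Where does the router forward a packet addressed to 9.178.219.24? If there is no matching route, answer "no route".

Routes whose prefix contains 9.178.219.24:
  8.0.0.0/7 (8.0.0.0 - 9.255.255.255) -> 221.42.71.164
  9.128.0.0/10 (9.128.0.0 - 9.191.255.255) -> 221.42.71.202
  9.178.0.0/15 (9.178.0.0 - 9.179.255.255) -> 221.42.71.215
  9.178.192.0/19 (9.178.192.0 - 9.178.223.255) -> 221.42.71.194
  9.178.208.0/20 (9.178.208.0 - 9.178.223.255) -> 221.42.71.114
More-specific entries that do NOT match:
  9.178.219.28/30 (9.178.219.28 - 9.178.219.31) does not contain 9.178.219.24
  9.178.219.48/28 (9.178.219.48 - 9.178.219.63) does not contain 9.178.219.24
  9.179.219.16/28 (9.179.219.16 - 9.179.219.31) does not contain 9.178.219.24
  9.178.217.0/25 (9.178.217.0 - 9.178.217.127) does not contain 9.178.219.24
  9.178.219.128/25 (9.178.219.128 - 9.178.219.255) does not contain 9.178.219.24
  9.178.223.0/24 (9.178.223.0 - 9.178.223.255) does not contain 9.178.219.24
  9.178.91.0/24 (9.178.91.0 - 9.178.91.255) does not contain 9.178.219.24
  9.178.222.0/23 (9.178.222.0 - 9.178.223.255) does not contain 9.178.219.24
  11.178.218.0/23 (11.178.218.0 - 11.178.219.255) does not contain 9.178.219.24
  9.178.88.0/21 (9.178.88.0 - 9.178.95.255) does not contain 9.178.219.24
Longest matching prefix is /20 -> next hop 221.42.71.114.

221.42.71.114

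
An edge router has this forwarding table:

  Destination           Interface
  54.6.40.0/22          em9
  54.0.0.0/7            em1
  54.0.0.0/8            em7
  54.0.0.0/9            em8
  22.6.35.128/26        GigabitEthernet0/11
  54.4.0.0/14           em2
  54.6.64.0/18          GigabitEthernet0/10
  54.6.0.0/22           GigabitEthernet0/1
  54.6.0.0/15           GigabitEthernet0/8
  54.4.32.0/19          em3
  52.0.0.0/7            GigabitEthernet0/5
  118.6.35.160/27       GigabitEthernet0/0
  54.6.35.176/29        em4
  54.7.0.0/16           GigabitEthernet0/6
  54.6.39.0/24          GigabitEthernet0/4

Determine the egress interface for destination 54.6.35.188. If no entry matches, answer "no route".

Routes whose prefix contains 54.6.35.188:
  54.0.0.0/7 (54.0.0.0 - 55.255.255.255) -> em1
  54.0.0.0/8 (54.0.0.0 - 54.255.255.255) -> em7
  54.0.0.0/9 (54.0.0.0 - 54.127.255.255) -> em8
  54.4.0.0/14 (54.4.0.0 - 54.7.255.255) -> em2
  54.6.0.0/15 (54.6.0.0 - 54.7.255.255) -> GigabitEthernet0/8
More-specific entries that do NOT match:
  54.6.35.176/29 (54.6.35.176 - 54.6.35.183) does not contain 54.6.35.188
  118.6.35.160/27 (118.6.35.160 - 118.6.35.191) does not contain 54.6.35.188
  22.6.35.128/26 (22.6.35.128 - 22.6.35.191) does not contain 54.6.35.188
  54.6.39.0/24 (54.6.39.0 - 54.6.39.255) does not contain 54.6.35.188
  54.6.40.0/22 (54.6.40.0 - 54.6.43.255) does not contain 54.6.35.188
  54.6.0.0/22 (54.6.0.0 - 54.6.3.255) does not contain 54.6.35.188
  54.4.32.0/19 (54.4.32.0 - 54.4.63.255) does not contain 54.6.35.188
  54.6.64.0/18 (54.6.64.0 - 54.6.127.255) does not contain 54.6.35.188
  54.7.0.0/16 (54.7.0.0 - 54.7.255.255) does not contain 54.6.35.188
Longest matching prefix is /15 -> interface GigabitEthernet0/8.

GigabitEthernet0/8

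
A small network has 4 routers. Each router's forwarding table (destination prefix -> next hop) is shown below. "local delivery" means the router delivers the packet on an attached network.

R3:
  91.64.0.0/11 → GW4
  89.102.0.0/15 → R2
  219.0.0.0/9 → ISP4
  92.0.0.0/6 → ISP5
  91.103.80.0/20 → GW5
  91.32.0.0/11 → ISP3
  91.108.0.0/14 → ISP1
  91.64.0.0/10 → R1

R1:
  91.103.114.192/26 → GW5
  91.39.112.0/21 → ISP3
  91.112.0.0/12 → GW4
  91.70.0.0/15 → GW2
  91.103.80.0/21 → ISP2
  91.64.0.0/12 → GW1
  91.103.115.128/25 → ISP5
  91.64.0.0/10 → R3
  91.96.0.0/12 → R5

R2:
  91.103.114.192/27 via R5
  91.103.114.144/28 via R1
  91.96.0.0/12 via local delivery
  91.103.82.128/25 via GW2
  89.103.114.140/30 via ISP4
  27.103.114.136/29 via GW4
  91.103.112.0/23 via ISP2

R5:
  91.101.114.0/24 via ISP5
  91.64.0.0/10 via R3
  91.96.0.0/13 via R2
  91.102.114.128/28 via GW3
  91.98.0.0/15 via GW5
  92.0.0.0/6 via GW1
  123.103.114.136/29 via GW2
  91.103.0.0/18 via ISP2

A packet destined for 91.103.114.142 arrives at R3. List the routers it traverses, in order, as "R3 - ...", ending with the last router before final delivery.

R3 - R1 - R5 - R2

At R3: longest match for 91.103.114.142 is 91.64.0.0/10 -> R1
At R1: longest match for 91.103.114.142 is 91.96.0.0/12 -> R5
At R5: longest match for 91.103.114.142 is 91.96.0.0/13 -> R2
At R2: longest match for 91.103.114.142 is 91.96.0.0/12 -> local delivery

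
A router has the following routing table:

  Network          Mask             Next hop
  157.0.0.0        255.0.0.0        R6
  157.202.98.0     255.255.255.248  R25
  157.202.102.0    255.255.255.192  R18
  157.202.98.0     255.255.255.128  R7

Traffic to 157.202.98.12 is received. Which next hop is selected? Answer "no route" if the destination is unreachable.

R7

Routes whose prefix contains 157.202.98.12:
  157.0.0.0/8 (157.0.0.0 - 157.255.255.255) -> R6
  157.202.98.0/25 (157.202.98.0 - 157.202.98.127) -> R7
More-specific entries that do NOT match:
  157.202.98.0/29 (157.202.98.0 - 157.202.98.7) does not contain 157.202.98.12
  157.202.102.0/26 (157.202.102.0 - 157.202.102.63) does not contain 157.202.98.12
Longest matching prefix is /25 -> next hop R7.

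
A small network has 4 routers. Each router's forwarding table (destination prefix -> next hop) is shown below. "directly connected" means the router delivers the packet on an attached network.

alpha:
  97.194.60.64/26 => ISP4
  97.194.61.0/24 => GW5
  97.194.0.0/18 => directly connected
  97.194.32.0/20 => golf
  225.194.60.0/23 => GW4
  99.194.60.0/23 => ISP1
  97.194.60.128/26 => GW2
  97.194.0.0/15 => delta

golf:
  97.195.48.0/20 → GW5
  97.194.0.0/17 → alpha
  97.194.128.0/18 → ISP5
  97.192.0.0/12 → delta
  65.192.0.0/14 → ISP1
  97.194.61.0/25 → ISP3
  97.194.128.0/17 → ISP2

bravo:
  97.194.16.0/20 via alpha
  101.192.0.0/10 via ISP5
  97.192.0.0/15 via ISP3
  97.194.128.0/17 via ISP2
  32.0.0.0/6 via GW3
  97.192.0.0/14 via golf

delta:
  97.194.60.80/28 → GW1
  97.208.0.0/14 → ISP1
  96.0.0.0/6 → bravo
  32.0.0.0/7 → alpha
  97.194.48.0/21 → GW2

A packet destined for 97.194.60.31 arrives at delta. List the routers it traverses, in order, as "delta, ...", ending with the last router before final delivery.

delta, bravo, golf, alpha

At delta: longest match for 97.194.60.31 is 96.0.0.0/6 -> bravo
At bravo: longest match for 97.194.60.31 is 97.192.0.0/14 -> golf
At golf: longest match for 97.194.60.31 is 97.194.0.0/17 -> alpha
At alpha: longest match for 97.194.60.31 is 97.194.0.0/18 -> directly connected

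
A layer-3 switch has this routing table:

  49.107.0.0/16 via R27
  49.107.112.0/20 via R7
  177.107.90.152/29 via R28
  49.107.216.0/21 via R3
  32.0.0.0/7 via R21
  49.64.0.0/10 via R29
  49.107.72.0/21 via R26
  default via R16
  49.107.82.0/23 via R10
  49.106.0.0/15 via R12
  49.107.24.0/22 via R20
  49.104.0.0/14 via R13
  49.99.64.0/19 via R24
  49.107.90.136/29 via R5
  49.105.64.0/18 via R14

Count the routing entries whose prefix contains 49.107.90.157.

5

Prefixes containing 49.107.90.157:
  0.0.0.0/0 (default, matches everything)
  49.64.0.0/10 (49.64.0.0 - 49.127.255.255)
  49.104.0.0/14 (49.104.0.0 - 49.107.255.255)
  49.106.0.0/15 (49.106.0.0 - 49.107.255.255)
  49.107.0.0/16 (49.107.0.0 - 49.107.255.255)
Total matching entries: 5.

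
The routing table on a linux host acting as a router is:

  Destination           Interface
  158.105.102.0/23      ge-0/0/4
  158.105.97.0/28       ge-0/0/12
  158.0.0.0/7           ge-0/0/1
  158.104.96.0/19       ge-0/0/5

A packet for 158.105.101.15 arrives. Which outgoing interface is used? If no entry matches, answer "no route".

ge-0/0/1

Routes whose prefix contains 158.105.101.15:
  158.0.0.0/7 (158.0.0.0 - 159.255.255.255) -> ge-0/0/1
More-specific entries that do NOT match:
  158.105.97.0/28 (158.105.97.0 - 158.105.97.15) does not contain 158.105.101.15
  158.105.102.0/23 (158.105.102.0 - 158.105.103.255) does not contain 158.105.101.15
  158.104.96.0/19 (158.104.96.0 - 158.104.127.255) does not contain 158.105.101.15
Longest matching prefix is /7 -> interface ge-0/0/1.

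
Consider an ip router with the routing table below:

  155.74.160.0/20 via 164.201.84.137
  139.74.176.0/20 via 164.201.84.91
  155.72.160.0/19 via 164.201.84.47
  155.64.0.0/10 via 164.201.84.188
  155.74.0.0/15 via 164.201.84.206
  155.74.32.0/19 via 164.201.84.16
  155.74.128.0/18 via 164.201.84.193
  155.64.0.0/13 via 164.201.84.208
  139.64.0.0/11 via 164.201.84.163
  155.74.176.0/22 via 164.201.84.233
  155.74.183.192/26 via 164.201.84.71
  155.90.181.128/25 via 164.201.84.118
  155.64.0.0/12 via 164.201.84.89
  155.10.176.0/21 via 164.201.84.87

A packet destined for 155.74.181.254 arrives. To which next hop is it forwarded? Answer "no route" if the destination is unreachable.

164.201.84.193

Routes whose prefix contains 155.74.181.254:
  155.64.0.0/10 (155.64.0.0 - 155.127.255.255) -> 164.201.84.188
  155.64.0.0/12 (155.64.0.0 - 155.79.255.255) -> 164.201.84.89
  155.74.0.0/15 (155.74.0.0 - 155.75.255.255) -> 164.201.84.206
  155.74.128.0/18 (155.74.128.0 - 155.74.191.255) -> 164.201.84.193
More-specific entries that do NOT match:
  155.74.183.192/26 (155.74.183.192 - 155.74.183.255) does not contain 155.74.181.254
  155.90.181.128/25 (155.90.181.128 - 155.90.181.255) does not contain 155.74.181.254
  155.74.176.0/22 (155.74.176.0 - 155.74.179.255) does not contain 155.74.181.254
  155.10.176.0/21 (155.10.176.0 - 155.10.183.255) does not contain 155.74.181.254
  155.74.160.0/20 (155.74.160.0 - 155.74.175.255) does not contain 155.74.181.254
  139.74.176.0/20 (139.74.176.0 - 139.74.191.255) does not contain 155.74.181.254
  155.72.160.0/19 (155.72.160.0 - 155.72.191.255) does not contain 155.74.181.254
  155.74.32.0/19 (155.74.32.0 - 155.74.63.255) does not contain 155.74.181.254
Longest matching prefix is /18 -> next hop 164.201.84.193.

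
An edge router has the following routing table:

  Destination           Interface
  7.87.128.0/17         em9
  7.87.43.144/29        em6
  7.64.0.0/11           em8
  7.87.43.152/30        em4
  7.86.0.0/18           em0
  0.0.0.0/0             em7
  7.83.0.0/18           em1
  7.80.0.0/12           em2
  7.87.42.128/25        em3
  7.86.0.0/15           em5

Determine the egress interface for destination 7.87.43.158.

em5

Routes whose prefix contains 7.87.43.158:
  0.0.0.0/0 (default, matches everything) -> em7
  7.64.0.0/11 (7.64.0.0 - 7.95.255.255) -> em8
  7.80.0.0/12 (7.80.0.0 - 7.95.255.255) -> em2
  7.86.0.0/15 (7.86.0.0 - 7.87.255.255) -> em5
More-specific entries that do NOT match:
  7.87.43.152/30 (7.87.43.152 - 7.87.43.155) does not contain 7.87.43.158
  7.87.43.144/29 (7.87.43.144 - 7.87.43.151) does not contain 7.87.43.158
  7.87.42.128/25 (7.87.42.128 - 7.87.42.255) does not contain 7.87.43.158
  7.86.0.0/18 (7.86.0.0 - 7.86.63.255) does not contain 7.87.43.158
  7.83.0.0/18 (7.83.0.0 - 7.83.63.255) does not contain 7.87.43.158
  7.87.128.0/17 (7.87.128.0 - 7.87.255.255) does not contain 7.87.43.158
Longest matching prefix is /15 -> interface em5.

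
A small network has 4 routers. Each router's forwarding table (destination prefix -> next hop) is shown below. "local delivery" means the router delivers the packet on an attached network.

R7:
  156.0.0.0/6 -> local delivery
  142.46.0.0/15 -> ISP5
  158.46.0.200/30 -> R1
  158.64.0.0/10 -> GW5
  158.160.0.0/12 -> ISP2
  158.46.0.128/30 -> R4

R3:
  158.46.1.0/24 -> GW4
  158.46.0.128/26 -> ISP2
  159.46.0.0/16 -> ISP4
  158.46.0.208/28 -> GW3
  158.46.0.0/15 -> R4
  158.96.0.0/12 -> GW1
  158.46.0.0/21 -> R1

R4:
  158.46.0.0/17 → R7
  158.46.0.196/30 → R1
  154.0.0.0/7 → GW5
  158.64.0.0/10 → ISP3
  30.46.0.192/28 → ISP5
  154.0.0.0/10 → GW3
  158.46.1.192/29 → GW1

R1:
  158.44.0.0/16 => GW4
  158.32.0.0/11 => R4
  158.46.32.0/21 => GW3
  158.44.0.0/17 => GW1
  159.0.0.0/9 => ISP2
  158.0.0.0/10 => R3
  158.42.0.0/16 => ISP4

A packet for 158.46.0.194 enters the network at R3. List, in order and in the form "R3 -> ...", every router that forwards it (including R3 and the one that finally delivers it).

R3 -> R1 -> R4 -> R7

At R3: longest match for 158.46.0.194 is 158.46.0.0/21 -> R1
At R1: longest match for 158.46.0.194 is 158.32.0.0/11 -> R4
At R4: longest match for 158.46.0.194 is 158.46.0.0/17 -> R7
At R7: longest match for 158.46.0.194 is 156.0.0.0/6 -> local delivery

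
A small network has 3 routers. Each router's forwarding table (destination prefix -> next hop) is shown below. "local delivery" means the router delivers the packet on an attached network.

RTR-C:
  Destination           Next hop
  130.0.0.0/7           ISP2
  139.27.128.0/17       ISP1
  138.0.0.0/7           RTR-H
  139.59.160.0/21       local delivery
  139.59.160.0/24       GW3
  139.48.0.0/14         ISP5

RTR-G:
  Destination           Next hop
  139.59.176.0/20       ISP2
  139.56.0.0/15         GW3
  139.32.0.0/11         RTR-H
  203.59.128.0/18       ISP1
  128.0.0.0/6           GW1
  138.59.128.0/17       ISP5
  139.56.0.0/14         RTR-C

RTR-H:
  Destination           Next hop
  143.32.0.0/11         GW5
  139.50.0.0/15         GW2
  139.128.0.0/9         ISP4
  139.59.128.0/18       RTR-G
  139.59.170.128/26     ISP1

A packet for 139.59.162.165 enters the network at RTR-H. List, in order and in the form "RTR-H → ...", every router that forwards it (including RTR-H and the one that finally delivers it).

RTR-H → RTR-G → RTR-C

At RTR-H: longest match for 139.59.162.165 is 139.59.128.0/18 -> RTR-G
At RTR-G: longest match for 139.59.162.165 is 139.56.0.0/14 -> RTR-C
At RTR-C: longest match for 139.59.162.165 is 139.59.160.0/21 -> local delivery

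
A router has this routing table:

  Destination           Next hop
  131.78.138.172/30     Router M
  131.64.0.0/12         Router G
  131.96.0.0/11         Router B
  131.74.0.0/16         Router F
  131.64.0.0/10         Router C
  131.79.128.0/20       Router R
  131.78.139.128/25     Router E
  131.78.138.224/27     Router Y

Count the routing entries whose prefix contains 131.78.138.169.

2

Prefixes containing 131.78.138.169:
  131.64.0.0/10 (131.64.0.0 - 131.127.255.255)
  131.64.0.0/12 (131.64.0.0 - 131.79.255.255)
Total matching entries: 2.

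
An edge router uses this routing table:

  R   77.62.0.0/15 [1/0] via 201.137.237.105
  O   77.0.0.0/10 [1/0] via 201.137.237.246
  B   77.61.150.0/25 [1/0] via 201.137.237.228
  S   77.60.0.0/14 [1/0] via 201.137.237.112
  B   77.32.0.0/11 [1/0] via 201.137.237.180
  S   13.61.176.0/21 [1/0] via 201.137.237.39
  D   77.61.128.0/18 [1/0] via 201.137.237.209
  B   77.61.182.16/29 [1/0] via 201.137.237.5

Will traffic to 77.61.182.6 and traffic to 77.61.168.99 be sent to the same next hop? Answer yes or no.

yes

77.61.182.6: longest match 77.61.128.0/18 -> 201.137.237.209
77.61.168.99: longest match 77.61.128.0/18 -> 201.137.237.209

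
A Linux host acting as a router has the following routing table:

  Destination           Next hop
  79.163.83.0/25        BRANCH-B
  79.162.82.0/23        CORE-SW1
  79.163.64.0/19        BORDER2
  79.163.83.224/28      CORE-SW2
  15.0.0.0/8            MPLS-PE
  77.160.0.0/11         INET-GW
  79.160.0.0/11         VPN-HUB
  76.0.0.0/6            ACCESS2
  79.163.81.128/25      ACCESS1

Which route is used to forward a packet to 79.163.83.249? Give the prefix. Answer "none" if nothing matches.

79.163.64.0/19

Entries matching 79.163.83.249:
  76.0.0.0/6 (76.0.0.0 - 79.255.255.255)
  79.160.0.0/11 (79.160.0.0 - 79.191.255.255)
  79.163.64.0/19 (79.163.64.0 - 79.163.95.255)
Most specific is 79.163.64.0/19.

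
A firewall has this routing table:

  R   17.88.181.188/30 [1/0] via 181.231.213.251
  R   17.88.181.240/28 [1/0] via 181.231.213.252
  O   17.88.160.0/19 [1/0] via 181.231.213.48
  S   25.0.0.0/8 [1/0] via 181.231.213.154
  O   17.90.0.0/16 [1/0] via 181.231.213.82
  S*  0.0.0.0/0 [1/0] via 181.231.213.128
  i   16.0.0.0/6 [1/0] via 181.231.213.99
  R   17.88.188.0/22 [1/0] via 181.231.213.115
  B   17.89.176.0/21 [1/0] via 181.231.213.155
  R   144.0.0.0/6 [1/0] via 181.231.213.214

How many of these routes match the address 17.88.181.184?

3

Prefixes containing 17.88.181.184:
  0.0.0.0/0 (default, matches everything)
  16.0.0.0/6 (16.0.0.0 - 19.255.255.255)
  17.88.160.0/19 (17.88.160.0 - 17.88.191.255)
Total matching entries: 3.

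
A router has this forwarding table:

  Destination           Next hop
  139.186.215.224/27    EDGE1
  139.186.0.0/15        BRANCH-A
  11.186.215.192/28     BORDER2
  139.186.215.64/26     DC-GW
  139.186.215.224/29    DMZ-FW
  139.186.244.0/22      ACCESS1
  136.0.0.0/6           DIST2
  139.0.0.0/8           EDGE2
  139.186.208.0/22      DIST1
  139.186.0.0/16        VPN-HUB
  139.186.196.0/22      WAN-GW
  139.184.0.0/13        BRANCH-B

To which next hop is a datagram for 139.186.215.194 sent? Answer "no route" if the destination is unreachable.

VPN-HUB

Routes whose prefix contains 139.186.215.194:
  136.0.0.0/6 (136.0.0.0 - 139.255.255.255) -> DIST2
  139.0.0.0/8 (139.0.0.0 - 139.255.255.255) -> EDGE2
  139.184.0.0/13 (139.184.0.0 - 139.191.255.255) -> BRANCH-B
  139.186.0.0/15 (139.186.0.0 - 139.187.255.255) -> BRANCH-A
  139.186.0.0/16 (139.186.0.0 - 139.186.255.255) -> VPN-HUB
More-specific entries that do NOT match:
  139.186.215.224/29 (139.186.215.224 - 139.186.215.231) does not contain 139.186.215.194
  11.186.215.192/28 (11.186.215.192 - 11.186.215.207) does not contain 139.186.215.194
  139.186.215.224/27 (139.186.215.224 - 139.186.215.255) does not contain 139.186.215.194
  139.186.215.64/26 (139.186.215.64 - 139.186.215.127) does not contain 139.186.215.194
  139.186.244.0/22 (139.186.244.0 - 139.186.247.255) does not contain 139.186.215.194
  139.186.208.0/22 (139.186.208.0 - 139.186.211.255) does not contain 139.186.215.194
  139.186.196.0/22 (139.186.196.0 - 139.186.199.255) does not contain 139.186.215.194
Longest matching prefix is /16 -> next hop VPN-HUB.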